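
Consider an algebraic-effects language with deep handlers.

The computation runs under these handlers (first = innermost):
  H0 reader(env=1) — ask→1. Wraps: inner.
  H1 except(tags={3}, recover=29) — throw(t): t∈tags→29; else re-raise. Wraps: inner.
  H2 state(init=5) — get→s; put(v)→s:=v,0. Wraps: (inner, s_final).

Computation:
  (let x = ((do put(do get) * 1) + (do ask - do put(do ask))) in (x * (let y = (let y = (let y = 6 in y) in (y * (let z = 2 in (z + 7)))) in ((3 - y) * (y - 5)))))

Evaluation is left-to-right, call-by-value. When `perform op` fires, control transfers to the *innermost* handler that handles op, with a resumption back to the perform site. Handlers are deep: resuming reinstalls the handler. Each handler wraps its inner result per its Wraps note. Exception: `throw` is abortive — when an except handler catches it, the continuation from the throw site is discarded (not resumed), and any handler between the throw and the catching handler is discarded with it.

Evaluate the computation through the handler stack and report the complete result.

Answer: (-2499, 1)

Evaluation trace:
get @ H2 ⇒ 5
put(5) @ H2 ⇒ s:=5
ask @ H0 ⇒ 1
ask @ H0 ⇒ 1
put(1) @ H2 ⇒ s:=1
H0 returns -2499
H1 returns -2499
H2 returns (-2499, 1)
= (-2499, 1)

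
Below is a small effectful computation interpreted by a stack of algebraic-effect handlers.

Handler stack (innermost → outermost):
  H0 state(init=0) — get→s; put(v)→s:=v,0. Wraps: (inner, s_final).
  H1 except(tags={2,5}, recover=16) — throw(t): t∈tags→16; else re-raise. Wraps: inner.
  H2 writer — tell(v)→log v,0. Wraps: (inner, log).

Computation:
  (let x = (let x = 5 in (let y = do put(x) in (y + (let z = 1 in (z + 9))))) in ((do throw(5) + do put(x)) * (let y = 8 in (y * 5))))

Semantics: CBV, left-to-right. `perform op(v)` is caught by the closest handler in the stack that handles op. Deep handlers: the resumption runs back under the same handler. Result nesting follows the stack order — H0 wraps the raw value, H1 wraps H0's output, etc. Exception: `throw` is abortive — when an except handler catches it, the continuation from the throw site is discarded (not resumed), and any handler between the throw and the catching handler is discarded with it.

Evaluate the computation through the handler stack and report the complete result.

Working:
put(5) @ H0 ⇒ s:=5
throw(5) @ H1 caught ⇒ 16
H2 returns (16, ())
= (16, ())

Answer: (16, ())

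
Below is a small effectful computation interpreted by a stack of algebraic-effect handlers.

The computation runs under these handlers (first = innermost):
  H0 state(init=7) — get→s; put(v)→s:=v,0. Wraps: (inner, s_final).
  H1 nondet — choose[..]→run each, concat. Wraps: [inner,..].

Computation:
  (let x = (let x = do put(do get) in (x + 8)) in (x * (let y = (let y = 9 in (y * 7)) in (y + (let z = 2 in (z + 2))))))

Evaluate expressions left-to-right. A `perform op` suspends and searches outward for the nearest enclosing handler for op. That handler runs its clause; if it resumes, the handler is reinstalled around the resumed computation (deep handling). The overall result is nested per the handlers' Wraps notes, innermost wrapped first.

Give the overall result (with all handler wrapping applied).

Step-by-step:
get @ H0 ⇒ 7
put(7) @ H0 ⇒ s:=7
H0 returns (536, 7)
H1 returns [(536, 7)]
= [(536, 7)]

Answer: [(536, 7)]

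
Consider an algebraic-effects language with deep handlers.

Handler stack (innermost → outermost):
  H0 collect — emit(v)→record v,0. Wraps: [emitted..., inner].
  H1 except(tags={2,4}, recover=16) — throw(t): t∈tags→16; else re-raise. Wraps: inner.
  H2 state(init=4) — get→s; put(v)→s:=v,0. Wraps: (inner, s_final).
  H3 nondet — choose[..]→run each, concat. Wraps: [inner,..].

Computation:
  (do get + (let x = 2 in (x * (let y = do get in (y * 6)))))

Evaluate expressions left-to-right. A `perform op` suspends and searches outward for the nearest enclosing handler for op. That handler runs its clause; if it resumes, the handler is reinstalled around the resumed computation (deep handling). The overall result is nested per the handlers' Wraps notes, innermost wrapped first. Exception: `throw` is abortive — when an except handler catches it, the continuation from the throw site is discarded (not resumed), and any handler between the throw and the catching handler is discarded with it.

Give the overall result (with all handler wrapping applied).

Step-by-step:
get @ H2 ⇒ 4
get @ H2 ⇒ 4
H0 returns [52]
H1 returns [52]
H2 returns ([52], 4)
H3 returns [([52], 4)]
= [([52], 4)]

Answer: [([52], 4)]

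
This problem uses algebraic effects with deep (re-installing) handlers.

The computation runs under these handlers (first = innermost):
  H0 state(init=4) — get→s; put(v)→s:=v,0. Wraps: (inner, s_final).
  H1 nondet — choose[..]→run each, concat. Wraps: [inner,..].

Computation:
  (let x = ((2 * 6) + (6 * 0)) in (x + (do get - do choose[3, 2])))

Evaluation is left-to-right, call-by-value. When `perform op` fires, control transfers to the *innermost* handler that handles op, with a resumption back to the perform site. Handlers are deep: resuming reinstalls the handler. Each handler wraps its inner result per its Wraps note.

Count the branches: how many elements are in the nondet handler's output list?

Answer: 2

Working:
get @ H0 ⇒ 4
choose[3, 2] @ H1
  branch[0] choose=3:
    H0 returns (13, 4)
    H1 returns [(13, 4)]
  branch[1] choose=2:
    H0 returns (14, 4)
    H1 returns [(14, 4)]
= [(13, 4), (14, 4)]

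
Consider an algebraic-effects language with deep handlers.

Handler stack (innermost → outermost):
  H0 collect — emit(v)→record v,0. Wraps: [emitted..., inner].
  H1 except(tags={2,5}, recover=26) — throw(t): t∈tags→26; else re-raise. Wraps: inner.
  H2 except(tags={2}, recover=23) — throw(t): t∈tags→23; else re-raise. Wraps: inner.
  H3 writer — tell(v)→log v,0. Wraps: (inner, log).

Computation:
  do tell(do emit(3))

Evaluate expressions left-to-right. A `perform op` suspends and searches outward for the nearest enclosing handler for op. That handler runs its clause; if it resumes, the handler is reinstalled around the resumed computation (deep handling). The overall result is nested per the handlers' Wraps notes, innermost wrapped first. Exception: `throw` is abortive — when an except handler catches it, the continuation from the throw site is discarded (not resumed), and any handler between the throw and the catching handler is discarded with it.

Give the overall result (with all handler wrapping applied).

Answer: ([3, 0], (0))

Step-by-step:
emit(3) @ H0 ⇒ out+=3
tell(0) @ H3 ⇒ log+=0
H0 returns [3, 0]
H1 returns [3, 0]
H2 returns [3, 0]
H3 returns ([3, 0], (0))
= ([3, 0], (0))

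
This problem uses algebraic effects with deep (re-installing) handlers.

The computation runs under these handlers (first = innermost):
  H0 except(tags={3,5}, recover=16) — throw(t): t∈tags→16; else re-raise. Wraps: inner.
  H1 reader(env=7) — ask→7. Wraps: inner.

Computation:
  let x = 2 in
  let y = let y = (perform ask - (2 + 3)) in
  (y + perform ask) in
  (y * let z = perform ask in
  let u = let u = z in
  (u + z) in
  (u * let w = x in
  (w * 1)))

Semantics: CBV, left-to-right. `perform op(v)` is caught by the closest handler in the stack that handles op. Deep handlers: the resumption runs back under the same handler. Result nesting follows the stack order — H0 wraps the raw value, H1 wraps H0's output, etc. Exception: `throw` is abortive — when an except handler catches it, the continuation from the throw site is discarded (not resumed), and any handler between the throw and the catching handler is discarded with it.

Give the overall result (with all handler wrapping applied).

Working:
ask @ H1 ⇒ 7
ask @ H1 ⇒ 7
ask @ H1 ⇒ 7
H0 returns 252
H1 returns 252
= 252

Answer: 252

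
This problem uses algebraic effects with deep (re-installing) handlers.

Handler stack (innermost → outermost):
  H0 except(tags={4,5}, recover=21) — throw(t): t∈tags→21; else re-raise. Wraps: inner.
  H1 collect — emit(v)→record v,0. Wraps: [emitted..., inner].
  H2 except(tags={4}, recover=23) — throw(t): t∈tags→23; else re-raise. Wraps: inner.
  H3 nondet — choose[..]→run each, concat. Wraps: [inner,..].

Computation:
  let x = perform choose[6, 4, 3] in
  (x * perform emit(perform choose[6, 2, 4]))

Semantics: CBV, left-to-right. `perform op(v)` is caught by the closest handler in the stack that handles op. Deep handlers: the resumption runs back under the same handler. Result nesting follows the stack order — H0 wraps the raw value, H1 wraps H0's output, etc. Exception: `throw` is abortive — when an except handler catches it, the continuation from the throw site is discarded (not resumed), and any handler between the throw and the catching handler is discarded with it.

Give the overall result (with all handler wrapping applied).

Step-by-step:
choose[6, 4, 3] @ H3
  branch[0] choose=6:
    choose[6, 2, 4] @ H3
      branch[0] choose=6:
        emit(6) @ H1 ⇒ out+=6
        H0 returns 0
        H1 returns [6, 0]
        H2 returns [6, 0]
        H3 returns [[6, 0]]
      branch[1] choose=2:
        emit(2) @ H1 ⇒ out+=2
        H0 returns 0
        H1 returns [2, 0]
        H2 returns [2, 0]
        H3 returns [[2, 0]]
      branch[2] choose=4:
        emit(4) @ H1 ⇒ out+=4
        H0 returns 0
        H1 returns [4, 0]
        H2 returns [4, 0]
        H3 returns [[4, 0]]
  branch[1] choose=4:
    choose[6, 2, 4] @ H3
      branch[0] choose=6:
        emit(6) @ H1 ⇒ out+=6
        H0 returns 0
        H1 returns [6, 0]
        H2 returns [6, 0]
        H3 returns [[6, 0]]
      branch[1] choose=2:
        emit(2) @ H1 ⇒ out+=2
        H0 returns 0
        H1 returns [2, 0]
        H2 returns [2, 0]
        H3 returns [[2, 0]]
      branch[2] choose=4:
        emit(4) @ H1 ⇒ out+=4
        H0 returns 0
        H1 returns [4, 0]
        H2 returns [4, 0]
        H3 returns [[4, 0]]
  branch[2] choose=3:
    choose[6, 2, 4] @ H3
      branch[0] choose=6:
        emit(6) @ H1 ⇒ out+=6
        H0 returns 0
        H1 returns [6, 0]
        H2 returns [6, 0]
        H3 returns [[6, 0]]
      branch[1] choose=2:
        emit(2) @ H1 ⇒ out+=2
        H0 returns 0
        H1 returns [2, 0]
        H2 returns [2, 0]
        H3 returns [[2, 0]]
      branch[2] choose=4:
        emit(4) @ H1 ⇒ out+=4
        H0 returns 0
        H1 returns [4, 0]
        H2 returns [4, 0]
        H3 returns [[4, 0]]
= [[6, 0], [2, 0], [4, 0], [6, 0], [2, 0], [4, 0], [6, 0], [2, 0], [4, 0]]

Answer: [[6, 0], [2, 0], [4, 0], [6, 0], [2, 0], [4, 0], [6, 0], [2, 0], [4, 0]]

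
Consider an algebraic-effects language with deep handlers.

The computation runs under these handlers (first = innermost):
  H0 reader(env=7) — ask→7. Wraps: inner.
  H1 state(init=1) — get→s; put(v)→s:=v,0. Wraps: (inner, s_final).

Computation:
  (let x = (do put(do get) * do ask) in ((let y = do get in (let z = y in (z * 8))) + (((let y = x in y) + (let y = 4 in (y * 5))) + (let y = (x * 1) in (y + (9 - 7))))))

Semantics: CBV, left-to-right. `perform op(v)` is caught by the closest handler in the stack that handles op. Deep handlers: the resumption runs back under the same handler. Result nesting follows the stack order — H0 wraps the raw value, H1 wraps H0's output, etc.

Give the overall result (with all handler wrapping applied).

Working:
get @ H1 ⇒ 1
put(1) @ H1 ⇒ s:=1
ask @ H0 ⇒ 7
get @ H1 ⇒ 1
H0 returns 30
H1 returns (30, 1)
= (30, 1)

Answer: (30, 1)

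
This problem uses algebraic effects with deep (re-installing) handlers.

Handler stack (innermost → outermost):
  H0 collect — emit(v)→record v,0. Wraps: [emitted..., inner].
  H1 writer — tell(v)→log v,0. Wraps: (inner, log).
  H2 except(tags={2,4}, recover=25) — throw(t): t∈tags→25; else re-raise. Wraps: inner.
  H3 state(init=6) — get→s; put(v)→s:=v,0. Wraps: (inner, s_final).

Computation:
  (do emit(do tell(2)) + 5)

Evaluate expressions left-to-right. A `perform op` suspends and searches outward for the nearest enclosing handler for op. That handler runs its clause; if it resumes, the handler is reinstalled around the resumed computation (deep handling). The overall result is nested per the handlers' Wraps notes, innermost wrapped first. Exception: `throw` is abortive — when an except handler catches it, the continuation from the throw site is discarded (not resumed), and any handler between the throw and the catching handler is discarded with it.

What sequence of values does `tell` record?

Answer: (2)

Step-by-step:
tell(2) @ H1 ⇒ log+=2
emit(0) @ H0 ⇒ out+=0
H0 returns [0, 5]
H1 returns ([0, 5], (2))
H2 returns ([0, 5], (2))
H3 returns (([0, 5], (2)), 6)
= (([0, 5], (2)), 6)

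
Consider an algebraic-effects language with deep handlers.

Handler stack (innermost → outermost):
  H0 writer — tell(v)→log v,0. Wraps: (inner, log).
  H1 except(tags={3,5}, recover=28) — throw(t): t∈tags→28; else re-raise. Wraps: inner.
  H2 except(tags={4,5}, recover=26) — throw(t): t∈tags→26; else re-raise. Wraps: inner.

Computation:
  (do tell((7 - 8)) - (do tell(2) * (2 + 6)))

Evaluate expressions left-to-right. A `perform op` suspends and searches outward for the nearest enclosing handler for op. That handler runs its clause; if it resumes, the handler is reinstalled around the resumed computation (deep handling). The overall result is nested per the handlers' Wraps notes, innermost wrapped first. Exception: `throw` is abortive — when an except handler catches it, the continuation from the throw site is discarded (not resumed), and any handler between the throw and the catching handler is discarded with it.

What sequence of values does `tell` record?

Answer: (-1, 2)

Evaluation trace:
tell(-1) @ H0 ⇒ log+=-1
tell(2) @ H0 ⇒ log+=2
H0 returns (0, (-1, 2))
H1 returns (0, (-1, 2))
H2 returns (0, (-1, 2))
= (0, (-1, 2))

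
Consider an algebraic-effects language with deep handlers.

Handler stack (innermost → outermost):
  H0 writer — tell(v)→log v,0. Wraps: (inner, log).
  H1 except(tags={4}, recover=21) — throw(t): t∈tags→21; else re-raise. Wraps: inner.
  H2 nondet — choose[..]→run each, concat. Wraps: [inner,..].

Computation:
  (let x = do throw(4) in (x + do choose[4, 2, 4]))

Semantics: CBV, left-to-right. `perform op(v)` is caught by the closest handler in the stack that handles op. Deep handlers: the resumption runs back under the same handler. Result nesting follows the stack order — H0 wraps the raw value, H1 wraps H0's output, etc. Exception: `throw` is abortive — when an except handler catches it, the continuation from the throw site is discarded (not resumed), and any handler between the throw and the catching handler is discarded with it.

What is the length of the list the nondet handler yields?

Evaluation trace:
throw(4) @ H1 caught ⇒ 21
H2 returns [21]
= [21]

Answer: 1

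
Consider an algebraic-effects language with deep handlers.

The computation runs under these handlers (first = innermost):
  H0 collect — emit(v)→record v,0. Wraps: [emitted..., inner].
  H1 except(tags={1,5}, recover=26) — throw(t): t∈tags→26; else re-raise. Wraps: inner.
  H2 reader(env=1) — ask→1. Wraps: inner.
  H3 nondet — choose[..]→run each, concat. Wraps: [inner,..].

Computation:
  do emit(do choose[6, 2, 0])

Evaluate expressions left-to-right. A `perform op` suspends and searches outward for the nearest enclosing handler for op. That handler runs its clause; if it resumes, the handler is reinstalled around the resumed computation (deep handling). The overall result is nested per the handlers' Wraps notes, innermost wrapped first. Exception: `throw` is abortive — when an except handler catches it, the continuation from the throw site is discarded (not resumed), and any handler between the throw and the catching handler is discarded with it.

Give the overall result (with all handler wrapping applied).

Step-by-step:
choose[6, 2, 0] @ H3
  branch[0] choose=6:
    emit(6) @ H0 ⇒ out+=6
    H0 returns [6, 0]
    H1 returns [6, 0]
    H2 returns [6, 0]
    H3 returns [[6, 0]]
  branch[1] choose=2:
    emit(2) @ H0 ⇒ out+=2
    H0 returns [2, 0]
    H1 returns [2, 0]
    H2 returns [2, 0]
    H3 returns [[2, 0]]
  branch[2] choose=0:
    emit(0) @ H0 ⇒ out+=0
    H0 returns [0, 0]
    H1 returns [0, 0]
    H2 returns [0, 0]
    H3 returns [[0, 0]]
= [[6, 0], [2, 0], [0, 0]]

Answer: [[6, 0], [2, 0], [0, 0]]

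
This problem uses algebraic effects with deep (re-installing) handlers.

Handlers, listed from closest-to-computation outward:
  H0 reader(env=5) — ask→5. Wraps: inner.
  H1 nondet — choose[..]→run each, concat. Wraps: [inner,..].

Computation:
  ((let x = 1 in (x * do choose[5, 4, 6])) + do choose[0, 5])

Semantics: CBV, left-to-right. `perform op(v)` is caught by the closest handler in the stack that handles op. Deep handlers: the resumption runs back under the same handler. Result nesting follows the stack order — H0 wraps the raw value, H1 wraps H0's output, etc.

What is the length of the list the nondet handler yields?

Evaluation trace:
choose[5, 4, 6] @ H1
  branch[0] choose=5:
    choose[0, 5] @ H1
      branch[0] choose=0:
        H0 returns 5
        H1 returns [5]
      branch[1] choose=5:
        H0 returns 10
        H1 returns [10]
  branch[1] choose=4:
    choose[0, 5] @ H1
      branch[0] choose=0:
        H0 returns 4
        H1 returns [4]
      branch[1] choose=5:
        H0 returns 9
        H1 returns [9]
  branch[2] choose=6:
    choose[0, 5] @ H1
      branch[0] choose=0:
        H0 returns 6
        H1 returns [6]
      branch[1] choose=5:
        H0 returns 11
        H1 returns [11]
= [5, 10, 4, 9, 6, 11]

Answer: 6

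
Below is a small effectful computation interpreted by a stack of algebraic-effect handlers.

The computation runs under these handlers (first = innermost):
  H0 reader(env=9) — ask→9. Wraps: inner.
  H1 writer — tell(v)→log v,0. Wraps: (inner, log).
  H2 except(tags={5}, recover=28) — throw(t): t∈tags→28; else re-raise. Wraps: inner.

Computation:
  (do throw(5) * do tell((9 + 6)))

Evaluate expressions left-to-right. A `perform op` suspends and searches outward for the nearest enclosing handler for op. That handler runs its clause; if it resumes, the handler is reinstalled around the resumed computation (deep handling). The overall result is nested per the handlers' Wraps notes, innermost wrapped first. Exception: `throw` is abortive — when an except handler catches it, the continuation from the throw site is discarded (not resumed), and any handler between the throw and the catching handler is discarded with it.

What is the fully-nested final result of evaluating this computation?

Evaluation trace:
throw(5) @ H2 caught ⇒ 28
= 28

Answer: 28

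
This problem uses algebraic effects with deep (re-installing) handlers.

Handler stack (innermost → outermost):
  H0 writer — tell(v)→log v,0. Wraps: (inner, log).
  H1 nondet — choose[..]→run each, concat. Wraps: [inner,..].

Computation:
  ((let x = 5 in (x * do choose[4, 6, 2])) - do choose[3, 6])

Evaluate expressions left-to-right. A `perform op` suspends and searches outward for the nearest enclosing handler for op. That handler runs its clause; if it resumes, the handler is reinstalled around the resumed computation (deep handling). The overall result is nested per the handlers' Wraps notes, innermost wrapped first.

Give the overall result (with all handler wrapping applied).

Answer: [(17, ()), (14, ()), (27, ()), (24, ()), (7, ()), (4, ())]

Evaluation trace:
choose[4, 6, 2] @ H1
  branch[0] choose=4:
    choose[3, 6] @ H1
      branch[0] choose=3:
        H0 returns (17, ())
        H1 returns [(17, ())]
      branch[1] choose=6:
        H0 returns (14, ())
        H1 returns [(14, ())]
  branch[1] choose=6:
    choose[3, 6] @ H1
      branch[0] choose=3:
        H0 returns (27, ())
        H1 returns [(27, ())]
      branch[1] choose=6:
        H0 returns (24, ())
        H1 returns [(24, ())]
  branch[2] choose=2:
    choose[3, 6] @ H1
      branch[0] choose=3:
        H0 returns (7, ())
        H1 returns [(7, ())]
      branch[1] choose=6:
        H0 returns (4, ())
        H1 returns [(4, ())]
= [(17, ()), (14, ()), (27, ()), (24, ()), (7, ()), (4, ())]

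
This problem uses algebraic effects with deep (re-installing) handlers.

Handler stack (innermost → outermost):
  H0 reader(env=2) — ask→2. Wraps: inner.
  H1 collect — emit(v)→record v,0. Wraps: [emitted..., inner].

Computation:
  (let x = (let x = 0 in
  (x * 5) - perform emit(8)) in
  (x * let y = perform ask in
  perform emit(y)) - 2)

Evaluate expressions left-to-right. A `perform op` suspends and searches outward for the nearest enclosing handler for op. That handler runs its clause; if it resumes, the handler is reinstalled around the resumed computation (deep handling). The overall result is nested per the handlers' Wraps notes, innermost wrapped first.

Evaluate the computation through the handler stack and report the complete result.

Answer: [8, 2, -2]

Evaluation trace:
emit(8) @ H1 ⇒ out+=8
ask @ H0 ⇒ 2
emit(2) @ H1 ⇒ out+=2
H0 returns -2
H1 returns [8, 2, -2]
= [8, 2, -2]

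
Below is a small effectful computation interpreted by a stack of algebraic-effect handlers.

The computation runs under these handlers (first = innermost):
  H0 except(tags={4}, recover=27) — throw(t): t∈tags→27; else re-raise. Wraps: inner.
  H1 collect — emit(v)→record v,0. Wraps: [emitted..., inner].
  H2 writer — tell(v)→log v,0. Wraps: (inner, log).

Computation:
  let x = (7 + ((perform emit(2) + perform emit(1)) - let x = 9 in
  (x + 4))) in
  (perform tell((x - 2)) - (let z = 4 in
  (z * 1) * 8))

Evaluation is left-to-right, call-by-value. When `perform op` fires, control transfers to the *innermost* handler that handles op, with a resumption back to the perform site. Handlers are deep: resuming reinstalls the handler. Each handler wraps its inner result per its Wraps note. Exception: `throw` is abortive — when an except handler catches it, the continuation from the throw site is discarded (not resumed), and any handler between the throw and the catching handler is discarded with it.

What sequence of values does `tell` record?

Answer: (-8)

Evaluation trace:
emit(2) @ H1 ⇒ out+=2
emit(1) @ H1 ⇒ out+=1
tell(-8) @ H2 ⇒ log+=-8
H0 returns -32
H1 returns [2, 1, -32]
H2 returns ([2, 1, -32], (-8))
= ([2, 1, -32], (-8))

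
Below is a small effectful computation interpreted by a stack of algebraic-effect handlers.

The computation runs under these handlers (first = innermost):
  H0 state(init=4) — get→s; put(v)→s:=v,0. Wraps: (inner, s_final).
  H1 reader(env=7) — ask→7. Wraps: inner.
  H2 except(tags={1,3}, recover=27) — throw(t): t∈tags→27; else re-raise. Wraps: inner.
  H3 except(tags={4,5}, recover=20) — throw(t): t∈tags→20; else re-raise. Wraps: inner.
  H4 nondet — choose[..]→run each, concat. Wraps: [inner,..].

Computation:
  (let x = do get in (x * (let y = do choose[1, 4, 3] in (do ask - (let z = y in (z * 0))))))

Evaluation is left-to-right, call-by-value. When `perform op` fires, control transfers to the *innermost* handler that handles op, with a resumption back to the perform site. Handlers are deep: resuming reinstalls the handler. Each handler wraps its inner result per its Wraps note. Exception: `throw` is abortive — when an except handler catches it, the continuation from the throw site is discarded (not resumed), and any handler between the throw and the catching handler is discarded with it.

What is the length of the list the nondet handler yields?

Answer: 3

Working:
get @ H0 ⇒ 4
choose[1, 4, 3] @ H4
  branch[0] choose=1:
    ask @ H1 ⇒ 7
    H0 returns (28, 4)
    H1 returns (28, 4)
    H2 returns (28, 4)
    H3 returns (28, 4)
    H4 returns [(28, 4)]
  branch[1] choose=4:
    ask @ H1 ⇒ 7
    H0 returns (28, 4)
    H1 returns (28, 4)
    H2 returns (28, 4)
    H3 returns (28, 4)
    H4 returns [(28, 4)]
  branch[2] choose=3:
    ask @ H1 ⇒ 7
    H0 returns (28, 4)
    H1 returns (28, 4)
    H2 returns (28, 4)
    H3 returns (28, 4)
    H4 returns [(28, 4)]
= [(28, 4), (28, 4), (28, 4)]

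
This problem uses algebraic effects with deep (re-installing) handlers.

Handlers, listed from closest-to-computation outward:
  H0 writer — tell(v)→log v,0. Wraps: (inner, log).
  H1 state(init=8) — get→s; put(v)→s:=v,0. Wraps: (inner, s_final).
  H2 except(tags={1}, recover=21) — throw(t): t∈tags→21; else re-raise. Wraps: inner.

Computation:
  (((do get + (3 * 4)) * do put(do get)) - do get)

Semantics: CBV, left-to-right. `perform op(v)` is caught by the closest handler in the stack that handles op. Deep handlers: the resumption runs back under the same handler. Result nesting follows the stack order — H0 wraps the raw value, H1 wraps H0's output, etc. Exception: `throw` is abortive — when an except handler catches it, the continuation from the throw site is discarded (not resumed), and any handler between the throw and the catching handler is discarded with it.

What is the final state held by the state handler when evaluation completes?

Step-by-step:
get @ H1 ⇒ 8
get @ H1 ⇒ 8
put(8) @ H1 ⇒ s:=8
get @ H1 ⇒ 8
H0 returns (-8, ())
H1 returns ((-8, ()), 8)
H2 returns ((-8, ()), 8)
= ((-8, ()), 8)

Answer: 8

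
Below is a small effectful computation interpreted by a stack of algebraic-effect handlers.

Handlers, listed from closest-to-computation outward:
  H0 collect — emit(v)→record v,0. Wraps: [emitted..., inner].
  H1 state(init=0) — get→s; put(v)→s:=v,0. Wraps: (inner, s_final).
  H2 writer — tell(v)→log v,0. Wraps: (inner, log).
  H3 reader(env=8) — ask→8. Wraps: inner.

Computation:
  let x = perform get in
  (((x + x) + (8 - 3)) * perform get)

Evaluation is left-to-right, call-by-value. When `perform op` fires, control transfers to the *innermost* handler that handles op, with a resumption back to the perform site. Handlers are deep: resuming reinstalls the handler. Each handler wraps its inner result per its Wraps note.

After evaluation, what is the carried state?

Evaluation trace:
get @ H1 ⇒ 0
get @ H1 ⇒ 0
H0 returns [0]
H1 returns ([0], 0)
H2 returns (([0], 0), ())
H3 returns (([0], 0), ())
= (([0], 0), ())

Answer: 0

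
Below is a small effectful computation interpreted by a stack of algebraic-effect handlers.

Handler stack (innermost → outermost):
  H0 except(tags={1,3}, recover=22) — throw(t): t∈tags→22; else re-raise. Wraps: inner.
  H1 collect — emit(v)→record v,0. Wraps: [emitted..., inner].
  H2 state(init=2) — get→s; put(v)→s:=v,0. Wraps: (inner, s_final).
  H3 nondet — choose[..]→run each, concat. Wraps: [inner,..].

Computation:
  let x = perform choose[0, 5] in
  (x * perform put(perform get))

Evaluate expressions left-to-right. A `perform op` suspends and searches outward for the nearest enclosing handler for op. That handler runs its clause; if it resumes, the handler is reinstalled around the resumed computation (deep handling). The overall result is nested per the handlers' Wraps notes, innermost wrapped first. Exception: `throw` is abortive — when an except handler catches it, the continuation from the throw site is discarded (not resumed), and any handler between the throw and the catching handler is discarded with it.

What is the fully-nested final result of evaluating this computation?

Working:
choose[0, 5] @ H3
  branch[0] choose=0:
    get @ H2 ⇒ 2
    put(2) @ H2 ⇒ s:=2
    H0 returns 0
    H1 returns [0]
    H2 returns ([0], 2)
    H3 returns [([0], 2)]
  branch[1] choose=5:
    get @ H2 ⇒ 2
    put(2) @ H2 ⇒ s:=2
    H0 returns 0
    H1 returns [0]
    H2 returns ([0], 2)
    H3 returns [([0], 2)]
= [([0], 2), ([0], 2)]

Answer: [([0], 2), ([0], 2)]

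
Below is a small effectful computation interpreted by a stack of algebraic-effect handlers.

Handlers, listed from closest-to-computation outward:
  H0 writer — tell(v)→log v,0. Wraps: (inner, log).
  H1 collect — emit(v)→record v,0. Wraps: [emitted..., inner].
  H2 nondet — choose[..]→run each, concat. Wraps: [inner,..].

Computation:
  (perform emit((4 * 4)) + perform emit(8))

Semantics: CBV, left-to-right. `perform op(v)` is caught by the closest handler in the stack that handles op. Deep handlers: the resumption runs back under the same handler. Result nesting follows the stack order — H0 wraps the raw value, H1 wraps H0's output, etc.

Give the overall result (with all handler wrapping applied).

Evaluation trace:
emit(16) @ H1 ⇒ out+=16
emit(8) @ H1 ⇒ out+=8
H0 returns (0, ())
H1 returns [16, 8, (0, ())]
H2 returns [[16, 8, (0, ())]]
= [[16, 8, (0, ())]]

Answer: [[16, 8, (0, ())]]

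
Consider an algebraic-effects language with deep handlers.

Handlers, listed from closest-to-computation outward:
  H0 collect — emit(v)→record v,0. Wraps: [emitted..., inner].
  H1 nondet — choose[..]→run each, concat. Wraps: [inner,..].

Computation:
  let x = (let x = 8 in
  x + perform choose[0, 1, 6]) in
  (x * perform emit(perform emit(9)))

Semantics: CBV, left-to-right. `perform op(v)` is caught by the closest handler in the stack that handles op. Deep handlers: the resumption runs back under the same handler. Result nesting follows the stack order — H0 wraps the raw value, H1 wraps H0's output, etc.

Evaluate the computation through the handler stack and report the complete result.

Working:
choose[0, 1, 6] @ H1
  branch[0] choose=0:
    emit(9) @ H0 ⇒ out+=9
    emit(0) @ H0 ⇒ out+=0
    H0 returns [9, 0, 0]
    H1 returns [[9, 0, 0]]
  branch[1] choose=1:
    emit(9) @ H0 ⇒ out+=9
    emit(0) @ H0 ⇒ out+=0
    H0 returns [9, 0, 0]
    H1 returns [[9, 0, 0]]
  branch[2] choose=6:
    emit(9) @ H0 ⇒ out+=9
    emit(0) @ H0 ⇒ out+=0
    H0 returns [9, 0, 0]
    H1 returns [[9, 0, 0]]
= [[9, 0, 0], [9, 0, 0], [9, 0, 0]]

Answer: [[9, 0, 0], [9, 0, 0], [9, 0, 0]]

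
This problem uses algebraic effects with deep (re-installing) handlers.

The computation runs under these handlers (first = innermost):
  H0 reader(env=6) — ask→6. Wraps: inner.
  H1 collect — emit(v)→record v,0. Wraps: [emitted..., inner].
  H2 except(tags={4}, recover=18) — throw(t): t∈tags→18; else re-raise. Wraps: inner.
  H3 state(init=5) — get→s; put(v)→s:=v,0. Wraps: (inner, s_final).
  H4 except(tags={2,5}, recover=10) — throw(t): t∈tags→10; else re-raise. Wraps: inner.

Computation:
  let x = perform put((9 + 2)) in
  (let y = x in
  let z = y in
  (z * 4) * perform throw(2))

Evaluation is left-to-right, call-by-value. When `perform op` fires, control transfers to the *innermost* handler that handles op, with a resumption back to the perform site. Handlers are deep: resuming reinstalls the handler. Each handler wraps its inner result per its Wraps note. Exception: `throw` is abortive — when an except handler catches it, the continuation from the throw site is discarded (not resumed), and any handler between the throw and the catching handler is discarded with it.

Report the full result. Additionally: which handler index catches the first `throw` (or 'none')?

Answer: 10 ; first throw caught by: H4

Working:
put(11) @ H3 ⇒ s:=11
throw(2) @ H2 re-raised
throw(2) @ H4 caught ⇒ 10
= 10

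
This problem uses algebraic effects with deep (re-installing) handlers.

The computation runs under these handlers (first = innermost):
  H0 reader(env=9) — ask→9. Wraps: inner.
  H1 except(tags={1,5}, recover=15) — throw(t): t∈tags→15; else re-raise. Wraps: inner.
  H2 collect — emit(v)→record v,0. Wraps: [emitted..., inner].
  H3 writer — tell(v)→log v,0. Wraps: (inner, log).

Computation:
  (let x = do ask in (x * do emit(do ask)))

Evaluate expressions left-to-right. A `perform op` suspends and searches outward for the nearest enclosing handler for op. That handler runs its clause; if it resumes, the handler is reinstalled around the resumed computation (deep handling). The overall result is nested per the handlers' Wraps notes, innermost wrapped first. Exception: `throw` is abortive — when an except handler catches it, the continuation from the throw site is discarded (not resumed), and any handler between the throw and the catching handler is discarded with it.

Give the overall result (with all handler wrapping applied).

Answer: ([9, 0], ())

Step-by-step:
ask @ H0 ⇒ 9
ask @ H0 ⇒ 9
emit(9) @ H2 ⇒ out+=9
H0 returns 0
H1 returns 0
H2 returns [9, 0]
H3 returns ([9, 0], ())
= ([9, 0], ())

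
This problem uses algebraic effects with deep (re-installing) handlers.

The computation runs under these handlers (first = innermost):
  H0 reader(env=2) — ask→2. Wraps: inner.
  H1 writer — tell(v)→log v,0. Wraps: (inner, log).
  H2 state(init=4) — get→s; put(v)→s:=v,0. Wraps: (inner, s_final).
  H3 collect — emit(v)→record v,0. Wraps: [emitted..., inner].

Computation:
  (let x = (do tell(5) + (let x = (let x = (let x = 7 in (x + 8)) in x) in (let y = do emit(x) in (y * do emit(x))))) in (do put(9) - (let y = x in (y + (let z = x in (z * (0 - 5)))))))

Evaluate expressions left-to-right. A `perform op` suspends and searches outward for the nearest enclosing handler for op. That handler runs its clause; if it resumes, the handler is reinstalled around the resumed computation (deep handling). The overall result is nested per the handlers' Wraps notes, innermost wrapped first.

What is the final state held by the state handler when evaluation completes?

Evaluation trace:
tell(5) @ H1 ⇒ log+=5
emit(15) @ H3 ⇒ out+=15
emit(15) @ H3 ⇒ out+=15
put(9) @ H2 ⇒ s:=9
H0 returns 0
H1 returns (0, (5))
H2 returns ((0, (5)), 9)
H3 returns [15, 15, ((0, (5)), 9)]
= [15, 15, ((0, (5)), 9)]

Answer: 9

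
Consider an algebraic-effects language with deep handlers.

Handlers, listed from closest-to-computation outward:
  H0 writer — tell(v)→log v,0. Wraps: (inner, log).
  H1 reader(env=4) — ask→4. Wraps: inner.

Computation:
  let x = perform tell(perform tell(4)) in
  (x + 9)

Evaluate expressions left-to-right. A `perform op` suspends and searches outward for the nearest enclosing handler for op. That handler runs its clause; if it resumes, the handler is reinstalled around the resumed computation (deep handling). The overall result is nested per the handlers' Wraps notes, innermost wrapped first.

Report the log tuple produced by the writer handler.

Answer: (4, 0)

Step-by-step:
tell(4) @ H0 ⇒ log+=4
tell(0) @ H0 ⇒ log+=0
H0 returns (9, (4, 0))
H1 returns (9, (4, 0))
= (9, (4, 0))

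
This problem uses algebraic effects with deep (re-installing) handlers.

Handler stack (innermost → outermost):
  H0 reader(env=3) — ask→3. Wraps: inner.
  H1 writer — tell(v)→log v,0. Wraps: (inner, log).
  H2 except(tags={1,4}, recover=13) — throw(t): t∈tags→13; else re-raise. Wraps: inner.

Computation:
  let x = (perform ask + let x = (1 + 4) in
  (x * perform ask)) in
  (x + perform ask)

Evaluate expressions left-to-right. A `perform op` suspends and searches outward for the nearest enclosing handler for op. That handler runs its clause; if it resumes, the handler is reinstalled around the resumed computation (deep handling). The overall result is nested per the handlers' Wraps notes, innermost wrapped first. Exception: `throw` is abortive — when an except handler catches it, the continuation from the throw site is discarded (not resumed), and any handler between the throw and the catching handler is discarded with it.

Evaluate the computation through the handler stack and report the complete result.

Answer: (21, ())

Working:
ask @ H0 ⇒ 3
ask @ H0 ⇒ 3
ask @ H0 ⇒ 3
H0 returns 21
H1 returns (21, ())
H2 returns (21, ())
= (21, ())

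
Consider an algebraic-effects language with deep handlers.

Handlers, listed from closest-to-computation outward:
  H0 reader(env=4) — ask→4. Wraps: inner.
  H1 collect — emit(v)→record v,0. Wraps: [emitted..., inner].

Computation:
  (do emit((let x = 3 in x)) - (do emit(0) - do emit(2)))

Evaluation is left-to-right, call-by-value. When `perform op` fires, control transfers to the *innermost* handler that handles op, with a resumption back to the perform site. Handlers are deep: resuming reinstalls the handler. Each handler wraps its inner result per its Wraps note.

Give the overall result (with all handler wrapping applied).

Step-by-step:
emit(3) @ H1 ⇒ out+=3
emit(0) @ H1 ⇒ out+=0
emit(2) @ H1 ⇒ out+=2
H0 returns 0
H1 returns [3, 0, 2, 0]
= [3, 0, 2, 0]

Answer: [3, 0, 2, 0]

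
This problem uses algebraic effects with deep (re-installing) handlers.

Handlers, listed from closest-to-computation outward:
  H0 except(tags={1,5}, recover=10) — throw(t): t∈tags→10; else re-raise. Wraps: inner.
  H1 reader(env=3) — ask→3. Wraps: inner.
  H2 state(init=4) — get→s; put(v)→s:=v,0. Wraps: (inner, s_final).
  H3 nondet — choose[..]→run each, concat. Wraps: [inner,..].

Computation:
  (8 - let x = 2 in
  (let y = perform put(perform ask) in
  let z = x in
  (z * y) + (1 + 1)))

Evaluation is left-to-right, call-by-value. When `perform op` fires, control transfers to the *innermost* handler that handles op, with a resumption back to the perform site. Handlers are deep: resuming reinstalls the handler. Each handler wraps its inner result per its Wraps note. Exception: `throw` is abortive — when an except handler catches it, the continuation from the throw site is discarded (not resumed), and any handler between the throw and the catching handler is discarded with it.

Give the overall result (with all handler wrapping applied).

Answer: [(6, 3)]

Evaluation trace:
ask @ H1 ⇒ 3
put(3) @ H2 ⇒ s:=3
H0 returns 6
H1 returns 6
H2 returns (6, 3)
H3 returns [(6, 3)]
= [(6, 3)]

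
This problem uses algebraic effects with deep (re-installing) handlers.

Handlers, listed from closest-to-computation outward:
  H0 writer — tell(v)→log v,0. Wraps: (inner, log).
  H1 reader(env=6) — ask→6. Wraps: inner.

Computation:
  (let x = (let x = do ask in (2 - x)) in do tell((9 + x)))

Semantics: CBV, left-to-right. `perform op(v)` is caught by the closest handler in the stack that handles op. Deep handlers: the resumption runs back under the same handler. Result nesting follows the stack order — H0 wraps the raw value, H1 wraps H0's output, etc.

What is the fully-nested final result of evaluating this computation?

Evaluation trace:
ask @ H1 ⇒ 6
tell(5) @ H0 ⇒ log+=5
H0 returns (0, (5))
H1 returns (0, (5))
= (0, (5))

Answer: (0, (5))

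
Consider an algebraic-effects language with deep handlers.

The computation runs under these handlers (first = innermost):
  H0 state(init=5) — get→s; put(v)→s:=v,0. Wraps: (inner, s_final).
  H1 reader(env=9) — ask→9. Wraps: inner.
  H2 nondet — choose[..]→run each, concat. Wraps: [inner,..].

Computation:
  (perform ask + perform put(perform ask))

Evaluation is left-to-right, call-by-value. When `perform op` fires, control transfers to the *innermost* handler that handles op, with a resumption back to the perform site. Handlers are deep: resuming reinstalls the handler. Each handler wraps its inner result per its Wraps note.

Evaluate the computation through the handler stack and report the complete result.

Step-by-step:
ask @ H1 ⇒ 9
ask @ H1 ⇒ 9
put(9) @ H0 ⇒ s:=9
H0 returns (9, 9)
H1 returns (9, 9)
H2 returns [(9, 9)]
= [(9, 9)]

Answer: [(9, 9)]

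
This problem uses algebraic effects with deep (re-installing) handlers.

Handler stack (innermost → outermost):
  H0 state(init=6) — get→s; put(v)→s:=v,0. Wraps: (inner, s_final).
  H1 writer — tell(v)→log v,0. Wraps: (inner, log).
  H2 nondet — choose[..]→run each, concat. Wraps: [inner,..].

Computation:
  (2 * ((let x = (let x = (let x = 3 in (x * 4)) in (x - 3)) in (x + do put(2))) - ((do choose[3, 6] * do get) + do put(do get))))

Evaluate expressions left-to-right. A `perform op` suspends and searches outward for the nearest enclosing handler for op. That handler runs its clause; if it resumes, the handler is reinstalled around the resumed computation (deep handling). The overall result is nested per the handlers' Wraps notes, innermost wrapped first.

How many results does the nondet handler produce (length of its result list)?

Step-by-step:
put(2) @ H0 ⇒ s:=2
choose[3, 6] @ H2
  branch[0] choose=3:
    get @ H0 ⇒ 2
    get @ H0 ⇒ 2
    put(2) @ H0 ⇒ s:=2
    H0 returns (6, 2)
    H1 returns ((6, 2), ())
    H2 returns [((6, 2), ())]
  branch[1] choose=6:
    get @ H0 ⇒ 2
    get @ H0 ⇒ 2
    put(2) @ H0 ⇒ s:=2
    H0 returns (-6, 2)
    H1 returns ((-6, 2), ())
    H2 returns [((-6, 2), ())]
= [((6, 2), ()), ((-6, 2), ())]

Answer: 2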